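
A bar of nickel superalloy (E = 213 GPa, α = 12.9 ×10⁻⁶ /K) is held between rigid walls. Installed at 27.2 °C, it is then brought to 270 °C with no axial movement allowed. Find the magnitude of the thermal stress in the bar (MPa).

ΔT = 242.8 K. Constrained thermal stress σ = E·α·ΔT = 213.0×10³ MPa × 12.9×10⁻⁶ × 242.8 = 667 MPa (compressive).

667 MPa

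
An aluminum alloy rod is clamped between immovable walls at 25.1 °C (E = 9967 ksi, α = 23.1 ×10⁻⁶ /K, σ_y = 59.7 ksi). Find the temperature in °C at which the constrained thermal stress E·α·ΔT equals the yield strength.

E = 9967 ksi = 68.72 GPa.
σ_y = 59.7 ksi = 411.6 MPa.
E·α·ΔT = 411.6 MPa ⇒ ΔT = 411.6 / (68.72×10³ × 23.1×10⁻⁶) = 259.3 K.
T = 25.1 + 259.3 = 284.4 °C.

284 °C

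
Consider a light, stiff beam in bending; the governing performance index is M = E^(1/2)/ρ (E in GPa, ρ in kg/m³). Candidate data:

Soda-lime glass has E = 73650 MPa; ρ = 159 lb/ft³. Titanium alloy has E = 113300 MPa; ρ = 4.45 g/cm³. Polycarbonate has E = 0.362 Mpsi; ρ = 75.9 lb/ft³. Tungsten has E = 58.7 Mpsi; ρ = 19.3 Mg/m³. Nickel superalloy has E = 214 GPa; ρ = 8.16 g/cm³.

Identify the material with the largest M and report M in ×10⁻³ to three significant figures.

Normalizing units and computing the index:
  soda-lime glass: E = 73.65 GPa, ρ = 2547 kg/m³
  titanium alloy: E = 113.3 GPa, ρ = 4450 kg/m³
  polycarbonate: E = 2.496 GPa, ρ = 1216 kg/m³
  tungsten: E = 404.7 GPa, ρ = 19300 kg/m³
  nickel superalloy: E = 214.0 GPa, ρ = 8160 kg/m³
  soda-lime glass: M = 3.37×10⁻³
  titanium alloy: M = 2.39×10⁻³
  nickel superalloy: M = 1.79×10⁻³
  polycarbonate: M = 1.30×10⁻³
  tungsten: M = 1.04×10⁻³
Soda-lime glass has the largest M.

soda-lime glass, M = 3.37×10⁻³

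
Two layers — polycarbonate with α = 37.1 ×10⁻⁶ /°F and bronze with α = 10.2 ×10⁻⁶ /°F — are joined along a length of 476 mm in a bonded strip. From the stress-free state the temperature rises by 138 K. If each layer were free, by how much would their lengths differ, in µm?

3180 µm

polycarbonate: α = 37.1×10⁻⁶/°F × 9/5 = 66.8×10⁻⁶/K.
bronze: α = 10.2×10⁻⁶/°F × 9/5 = 18.4×10⁻⁶/K.
Δα = |66.8 − 18.4|×10⁻⁶/K = 48.4×10⁻⁶/K.
ΔL_mismatch = Δα·L·ΔT = 48.4×10⁻⁶ × 476.0 mm × 138.0 K = 3180 µm.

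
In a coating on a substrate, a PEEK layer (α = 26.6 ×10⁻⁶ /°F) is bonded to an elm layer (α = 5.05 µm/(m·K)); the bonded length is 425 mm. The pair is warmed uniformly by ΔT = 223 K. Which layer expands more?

PEEK: α = 26.6×10⁻⁶/°F × 9/5 = 47.9×10⁻⁶/K.
α(PEEK) = 47.9×10⁻⁶/K vs α(elm) = 5.05×10⁻⁶/K.
Higher α expands more for the same ΔT: PEEK.

PEEK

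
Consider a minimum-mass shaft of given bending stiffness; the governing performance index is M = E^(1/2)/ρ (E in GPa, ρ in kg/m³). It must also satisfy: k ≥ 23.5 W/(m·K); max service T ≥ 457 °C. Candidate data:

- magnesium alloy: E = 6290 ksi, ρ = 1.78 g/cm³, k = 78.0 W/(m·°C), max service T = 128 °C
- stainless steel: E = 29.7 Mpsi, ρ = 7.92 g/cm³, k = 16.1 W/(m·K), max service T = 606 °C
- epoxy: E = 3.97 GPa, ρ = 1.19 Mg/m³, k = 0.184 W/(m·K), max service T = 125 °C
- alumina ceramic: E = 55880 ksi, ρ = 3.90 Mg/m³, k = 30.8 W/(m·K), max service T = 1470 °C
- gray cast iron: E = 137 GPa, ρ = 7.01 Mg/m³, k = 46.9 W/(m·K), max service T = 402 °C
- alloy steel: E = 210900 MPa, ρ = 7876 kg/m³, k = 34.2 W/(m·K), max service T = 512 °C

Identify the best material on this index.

Screen on constraints: k ≥ 23.5 W/(m·K); max service T ≥ 457 °C. Survivors: alumina ceramic, alloy steel.
Normalizing units and computing the index:
  alumina ceramic: E = 385.3 GPa, ρ = 3900 kg/m³
  alloy steel: E = 210.9 GPa, ρ = 7876 kg/m³
  alumina ceramic: M = 5.03×10⁻³
  alloy steel: M = 1.84×10⁻³
Alumina ceramic ranks first.

alumina ceramic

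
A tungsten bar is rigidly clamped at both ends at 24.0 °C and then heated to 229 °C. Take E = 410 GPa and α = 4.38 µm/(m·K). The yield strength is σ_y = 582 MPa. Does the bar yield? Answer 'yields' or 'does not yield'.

ΔT = 205.0 K. Constrained thermal stress σ = E·α·ΔT = 410.0×10³ MPa × 4.38×10⁻⁶ × 205.0 = 368 MPa (compressive).
Compare to σ_y = 582 MPa: σ < σ_y, so it does not yield.

does not yield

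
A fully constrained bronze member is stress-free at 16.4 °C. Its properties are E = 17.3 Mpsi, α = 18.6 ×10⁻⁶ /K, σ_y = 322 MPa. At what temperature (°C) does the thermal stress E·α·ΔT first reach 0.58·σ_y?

101 °C

E = 17.3 Mpsi = 119.3 GPa.
E·α·ΔT = 186.8 MPa ⇒ ΔT = 186.8 / (119.3×10³ × 18.6×10⁻⁶) = 84.18 K.
T = 16.4 + 84.18 = 100.6 °C.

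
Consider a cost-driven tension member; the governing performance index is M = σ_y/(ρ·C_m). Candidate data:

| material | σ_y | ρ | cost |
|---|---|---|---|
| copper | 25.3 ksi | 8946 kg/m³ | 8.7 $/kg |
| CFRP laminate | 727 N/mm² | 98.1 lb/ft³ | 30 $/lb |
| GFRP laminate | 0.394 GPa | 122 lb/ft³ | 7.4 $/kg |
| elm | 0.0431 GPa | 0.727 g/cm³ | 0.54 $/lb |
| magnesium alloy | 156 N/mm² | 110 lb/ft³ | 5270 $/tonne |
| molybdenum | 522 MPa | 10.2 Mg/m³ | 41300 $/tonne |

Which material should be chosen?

elm

Convert each candidate to consistent units, then evaluate M:
  copper: σ_y = 174.4 MPa, ρ = 8946 kg/m³, cost = 8.700 $/kg
  CFRP laminate: σ_y = 727.0 MPa, ρ = 1571 kg/m³, cost = 66.14 $/kg
  GFRP laminate: σ_y = 394.0 MPa, ρ = 1954 kg/m³, cost = 7.400 $/kg
  elm: σ_y = 43.10 MPa, ρ = 727.0 kg/m³, cost = 1.190 $/kg
  magnesium alloy: σ_y = 156.0 MPa, ρ = 1762 kg/m³, cost = 5.270 $/kg
  molybdenum: σ_y = 522.0 MPa, ρ = 10200 kg/m³, cost = 41.30 $/kg
  elm: M = 49.8 kN·m per $
  GFRP laminate: M = 27.2 kN·m per $
  magnesium alloy: M = 16.8 kN·m per $
  CFRP laminate: M = 7.00 kN·m per $
  copper: M = 2.24 kN·m per $
  molybdenum: M = 1.24 kN·m per $
The maximum is for elm.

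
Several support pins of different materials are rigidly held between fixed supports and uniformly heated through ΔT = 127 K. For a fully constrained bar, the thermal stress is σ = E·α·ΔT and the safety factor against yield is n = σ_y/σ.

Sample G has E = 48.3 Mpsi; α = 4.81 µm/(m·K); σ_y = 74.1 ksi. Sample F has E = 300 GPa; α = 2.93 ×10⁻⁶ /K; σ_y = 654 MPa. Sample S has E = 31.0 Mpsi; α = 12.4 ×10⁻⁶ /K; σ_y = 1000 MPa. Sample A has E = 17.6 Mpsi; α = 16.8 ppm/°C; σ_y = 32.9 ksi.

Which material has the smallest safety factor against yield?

With everything in SI (GPa, ×10⁻⁶/K, MPa):
  sample G: E = 333.0, α = 4.81, σ_y = 510.9 → σ = 203 MPa, n = 2.51
  sample F: E = 300.0, α = 2.93, σ_y = 654.0 → σ = 112 MPa, n = 5.86
  sample S: E = 213.7, α = 12.4, σ_y = 1000 → σ = 337 MPa, n = 2.97
  sample A: E = 121.3, α = 16.8, σ_y = 226.8 → σ = 259 MPa, n = 0.876
Smallest n: sample A with n = 0.876.

sample A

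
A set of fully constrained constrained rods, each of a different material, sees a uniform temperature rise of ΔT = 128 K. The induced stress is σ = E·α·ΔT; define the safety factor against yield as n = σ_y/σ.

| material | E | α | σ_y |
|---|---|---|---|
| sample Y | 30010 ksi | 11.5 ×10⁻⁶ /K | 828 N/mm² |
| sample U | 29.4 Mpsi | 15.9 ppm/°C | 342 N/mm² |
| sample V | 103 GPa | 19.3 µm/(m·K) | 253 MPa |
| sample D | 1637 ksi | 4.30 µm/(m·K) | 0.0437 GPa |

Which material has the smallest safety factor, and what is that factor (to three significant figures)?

sample U, n = 0.829

Converting E to GPa, α to ×10⁻⁶/K, σ_y to MPa, then σ and n for each:
  sample Y: E = 206.9, α = 11.5, σ_y = 828.0 → σ = 305 MPa, n = 2.72
  sample U: E = 202.7, α = 15.9, σ_y = 342.0 → σ = 413 MPa, n = 0.829
  sample V: E = 103.0, α = 19.3, σ_y = 253.0 → σ = 254 MPa, n = 0.994
  sample D: E = 11.29, α = 4.30, σ_y = 43.70 → σ = 6.21 MPa, n = 7.03
The minimum is sample U at n = 0.829.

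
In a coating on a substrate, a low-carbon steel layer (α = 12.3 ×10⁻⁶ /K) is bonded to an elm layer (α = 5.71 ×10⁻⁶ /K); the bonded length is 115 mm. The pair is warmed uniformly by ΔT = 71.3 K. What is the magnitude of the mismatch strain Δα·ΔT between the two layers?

4.70×10⁻⁴

Δα = |12.3 − 5.71|×10⁻⁶/K = 6.59×10⁻⁶/K.
Mismatch strain = Δα·ΔT = 6.59×10⁻⁶ × 71.3 = 4.70×10⁻⁴.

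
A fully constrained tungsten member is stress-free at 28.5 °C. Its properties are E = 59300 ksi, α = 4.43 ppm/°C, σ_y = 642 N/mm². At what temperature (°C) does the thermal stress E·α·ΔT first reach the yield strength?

383 °C

E = 59300 ksi = 408.9 GPa.
σ_y = 642 N/mm² = 642.0 MPa.
E·α·ΔT = 642.0 MPa ⇒ ΔT = 642.0 / (408.9×10³ × 4.43×10⁻⁶) = 354.5 K.
T = 28.5 + 354.5 = 383.0 °C.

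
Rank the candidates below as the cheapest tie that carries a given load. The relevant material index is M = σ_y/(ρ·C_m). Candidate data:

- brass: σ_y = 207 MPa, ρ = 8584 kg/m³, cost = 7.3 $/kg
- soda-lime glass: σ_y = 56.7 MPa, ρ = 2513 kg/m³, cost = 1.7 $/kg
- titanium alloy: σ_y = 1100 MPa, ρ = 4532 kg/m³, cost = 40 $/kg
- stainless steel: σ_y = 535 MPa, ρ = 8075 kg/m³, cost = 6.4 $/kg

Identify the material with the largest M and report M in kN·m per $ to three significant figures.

soda-lime glass, M = 13.3 kN·m per $

Evaluate M for each candidate:
  soda-lime glass: M = 13.3 kN·m per $
  stainless steel: M = 10.4 kN·m per $
  titanium alloy: M = 6.07 kN·m per $
  brass: M = 3.30 kN·m per $
Soda-lime glass ranks first.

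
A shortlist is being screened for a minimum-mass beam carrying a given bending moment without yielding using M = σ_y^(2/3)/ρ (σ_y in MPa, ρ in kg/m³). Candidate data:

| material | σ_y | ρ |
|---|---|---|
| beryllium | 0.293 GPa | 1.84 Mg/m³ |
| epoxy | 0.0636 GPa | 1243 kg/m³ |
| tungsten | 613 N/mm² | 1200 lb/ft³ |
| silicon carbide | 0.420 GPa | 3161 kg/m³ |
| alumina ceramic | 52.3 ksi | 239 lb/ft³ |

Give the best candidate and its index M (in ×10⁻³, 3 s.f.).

Putting every candidate on a common basis:
  beryllium: σ_y = 293.0 MPa, ρ = 1840 kg/m³
  epoxy: σ_y = 63.60 MPa, ρ = 1243 kg/m³
  tungsten: σ_y = 613.0 MPa, ρ = 19220 kg/m³
  silicon carbide: σ_y = 420.0 MPa, ρ = 3161 kg/m³
  alumina ceramic: σ_y = 360.6 MPa, ρ = 3828 kg/m³
  beryllium: M = 24.0×10⁻³
  silicon carbide: M = 17.7×10⁻³
  alumina ceramic: M = 13.2×10⁻³
  epoxy: M = 12.8×10⁻³
  tungsten: M = 3.75×10⁻³
Beryllium ranks first.

beryllium, M = 24.0×10⁻³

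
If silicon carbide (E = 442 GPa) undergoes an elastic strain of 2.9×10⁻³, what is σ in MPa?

σ = E·ε = 442000 MPa × 2.9×10⁻³ = 1280 MPa.

1280 MPa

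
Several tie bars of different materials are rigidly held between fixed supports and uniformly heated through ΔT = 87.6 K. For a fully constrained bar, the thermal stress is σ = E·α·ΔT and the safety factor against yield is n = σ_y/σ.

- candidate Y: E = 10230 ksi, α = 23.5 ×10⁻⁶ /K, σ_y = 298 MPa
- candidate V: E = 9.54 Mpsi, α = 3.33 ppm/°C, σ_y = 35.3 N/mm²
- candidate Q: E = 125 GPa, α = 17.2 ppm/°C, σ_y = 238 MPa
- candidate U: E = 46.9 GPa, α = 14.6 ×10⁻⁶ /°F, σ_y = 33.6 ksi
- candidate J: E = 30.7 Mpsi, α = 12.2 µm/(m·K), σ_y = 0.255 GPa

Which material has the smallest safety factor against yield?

Per material, after unit conversion:
  candidate Y: E = 70.53, α = 23.5, σ_y = 298.0 → σ = 145 MPa, n = 2.05
  candidate V: E = 65.78, α = 3.33, σ_y = 35.30 → σ = 19.2 MPa, n = 1.84
  candidate Q: E = 125.0, α = 17.2, σ_y = 238.0 → σ = 188 MPa, n = 1.26
  candidate U: E = 46.90, α = 26.3, σ_y = 231.7 → σ = 108 MPa, n = 2.15
  candidate J: E = 211.7, α = 12.2, σ_y = 255.0 → σ = 226 MPa, n = 1.13
The minimum is candidate J at n = 1.13.

candidate J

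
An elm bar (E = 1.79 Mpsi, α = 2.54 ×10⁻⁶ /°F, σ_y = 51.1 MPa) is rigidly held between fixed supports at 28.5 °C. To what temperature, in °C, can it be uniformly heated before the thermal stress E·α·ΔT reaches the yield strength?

934 °C

E = 1.79 Mpsi = 12.34 GPa.
α = 2.54×10⁻⁶/°F × 9/5 = 4.57×10⁻⁶/K.
E·α·ΔT = 51.10 MPa ⇒ ΔT = 51.10 / (12.34×10³ × 4.57×10⁻⁶) = 905.6 K.
T = 28.5 + 905.6 = 934.1 °C.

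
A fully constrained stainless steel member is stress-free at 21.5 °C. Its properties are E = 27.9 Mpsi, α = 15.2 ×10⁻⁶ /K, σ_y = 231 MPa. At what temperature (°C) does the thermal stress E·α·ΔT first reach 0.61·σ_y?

E = 27.9 Mpsi = 192.4 GPa.
E·α·ΔT = 140.9 MPa ⇒ ΔT = 140.9 / (192.4×10³ × 15.2×10⁻⁶) = 48.19 K.
T = 21.5 + 48.19 = 69.69 °C.

69.7 °C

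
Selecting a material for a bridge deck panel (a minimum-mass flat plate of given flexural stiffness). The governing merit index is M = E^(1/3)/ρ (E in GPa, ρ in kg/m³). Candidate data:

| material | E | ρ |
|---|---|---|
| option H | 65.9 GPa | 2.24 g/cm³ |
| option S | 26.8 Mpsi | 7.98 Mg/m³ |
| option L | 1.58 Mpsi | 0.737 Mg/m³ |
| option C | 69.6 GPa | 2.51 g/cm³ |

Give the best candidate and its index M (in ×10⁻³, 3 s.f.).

option L, M = 3.01×10⁻³

Convert each candidate to consistent units, then evaluate M:
  option H: E = 65.90 GPa, ρ = 2240 kg/m³
  option S: E = 184.8 GPa, ρ = 7980 kg/m³
  option L: E = 10.89 GPa, ρ = 737.0 kg/m³
  option C: E = 69.60 GPa, ρ = 2510 kg/m³
  option L: M = 3.01×10⁻³
  option H: M = 1.80×10⁻³
  option C: M = 1.64×10⁻³
  option S: M = 0.714×10⁻³
Highest index: option L.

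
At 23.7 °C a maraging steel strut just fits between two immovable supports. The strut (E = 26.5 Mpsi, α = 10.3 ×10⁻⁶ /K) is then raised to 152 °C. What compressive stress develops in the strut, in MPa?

E = 26.5 Mpsi = 182.7 GPa.
ΔT = 128.3 K. Constrained thermal stress σ = E·α·ΔT = 182.7×10³ MPa × 10.3×10⁻⁶ × 128.3 = 241 MPa (compressive).

241 MPa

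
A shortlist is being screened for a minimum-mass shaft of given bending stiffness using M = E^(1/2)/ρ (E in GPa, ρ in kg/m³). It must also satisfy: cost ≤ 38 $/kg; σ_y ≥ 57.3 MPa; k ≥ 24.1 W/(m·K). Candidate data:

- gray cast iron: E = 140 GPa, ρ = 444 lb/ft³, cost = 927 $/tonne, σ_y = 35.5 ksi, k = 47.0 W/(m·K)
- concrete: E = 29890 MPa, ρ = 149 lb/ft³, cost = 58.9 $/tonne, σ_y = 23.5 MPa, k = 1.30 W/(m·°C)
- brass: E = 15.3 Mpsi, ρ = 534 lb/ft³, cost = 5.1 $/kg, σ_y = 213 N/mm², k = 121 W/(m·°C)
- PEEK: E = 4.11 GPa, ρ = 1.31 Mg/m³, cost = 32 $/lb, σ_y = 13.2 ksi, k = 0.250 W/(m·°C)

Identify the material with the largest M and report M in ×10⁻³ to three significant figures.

gray cast iron, M = 1.66×10⁻³

Screen on constraints: cost ≤ 38 $/kg; σ_y ≥ 57.3 MPa; k ≥ 24.1 W/(m·K). Survivors: gray cast iron, brass.
Normalizing units and computing the index:
  gray cast iron: E = 140.0 GPa, ρ = 7112 kg/m³
  brass: E = 105.5 GPa, ρ = 8554 kg/m³
  gray cast iron: M = 1.66×10⁻³
  brass: M = 1.20×10⁻³
The maximum is for gray cast iron.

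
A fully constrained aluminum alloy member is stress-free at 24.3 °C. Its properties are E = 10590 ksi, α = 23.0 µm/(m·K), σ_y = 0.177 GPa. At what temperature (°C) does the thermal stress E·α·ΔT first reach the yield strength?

130 °C

E = 10590 ksi = 73.02 GPa.
σ_y = 0.177 GPa = 177.0 MPa.
E·α·ΔT = 177.0 MPa ⇒ ΔT = 177.0 / (73.02×10³ × 23.0×10⁻⁶) = 105.4 K.
T = 24.3 + 105.4 = 129.7 °C.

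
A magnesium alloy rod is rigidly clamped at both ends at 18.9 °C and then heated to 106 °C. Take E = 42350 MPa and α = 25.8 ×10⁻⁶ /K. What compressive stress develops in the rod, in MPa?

E = 42350 MPa = 42.35 GPa.
ΔT = 87.10 K. Constrained thermal stress σ = E·α·ΔT = 42.35×10³ MPa × 25.8×10⁻⁶ × 87.10 = 95.2 MPa (compressive).

95.2 MPa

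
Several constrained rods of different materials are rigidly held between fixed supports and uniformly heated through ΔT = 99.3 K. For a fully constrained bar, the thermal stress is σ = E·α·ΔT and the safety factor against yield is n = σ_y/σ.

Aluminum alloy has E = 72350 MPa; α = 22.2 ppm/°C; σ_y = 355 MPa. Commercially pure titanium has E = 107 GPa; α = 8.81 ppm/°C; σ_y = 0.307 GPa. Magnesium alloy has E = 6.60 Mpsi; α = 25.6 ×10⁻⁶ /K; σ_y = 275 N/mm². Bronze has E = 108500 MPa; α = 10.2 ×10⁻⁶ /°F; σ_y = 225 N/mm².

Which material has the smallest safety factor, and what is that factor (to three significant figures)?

bronze, n = 1.14

Per material, after unit conversion:
  aluminum alloy: E = 72.35, α = 22.2, σ_y = 355.0 → σ = 159 MPa, n = 2.23
  commercially pure titanium: E = 107.0, α = 8.81, σ_y = 307.0 → σ = 93.6 MPa, n = 3.28
  magnesium alloy: E = 45.51, α = 25.6, σ_y = 275.0 → σ = 116 MPa, n = 2.38
  bronze: E = 108.5, α = 18.4, σ_y = 225.0 → σ = 198 MPa, n = 1.14
Bronze has the lowest safety factor, n = 1.14.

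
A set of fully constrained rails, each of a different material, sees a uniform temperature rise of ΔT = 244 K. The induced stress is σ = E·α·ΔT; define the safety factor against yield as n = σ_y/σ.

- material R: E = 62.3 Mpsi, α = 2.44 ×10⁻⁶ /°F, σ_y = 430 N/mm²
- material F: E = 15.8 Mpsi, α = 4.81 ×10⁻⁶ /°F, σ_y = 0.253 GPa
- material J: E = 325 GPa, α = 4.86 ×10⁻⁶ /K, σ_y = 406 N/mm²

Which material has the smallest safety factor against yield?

material R

With everything in SI (GPa, ×10⁻⁶/K, MPa):
  material R: E = 429.5, α = 4.39, σ_y = 430.0 → σ = 460 MPa, n = 0.934
  material F: E = 108.9, α = 8.66, σ_y = 253.0 → σ = 230 MPa, n = 1.10
  material J: E = 325.0, α = 4.86, σ_y = 406.0 → σ = 385 MPa, n = 1.05
Material R has the lowest safety factor, n = 0.934.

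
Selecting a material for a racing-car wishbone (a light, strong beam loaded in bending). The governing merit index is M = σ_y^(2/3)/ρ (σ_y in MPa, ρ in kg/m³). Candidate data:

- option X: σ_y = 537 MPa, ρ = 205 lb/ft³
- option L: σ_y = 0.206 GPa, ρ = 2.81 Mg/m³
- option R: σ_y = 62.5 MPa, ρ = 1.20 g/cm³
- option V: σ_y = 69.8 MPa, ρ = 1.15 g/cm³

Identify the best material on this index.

Convert each candidate to consistent units, then evaluate M:
  option X: σ_y = 537.0 MPa, ρ = 3284 kg/m³
  option L: σ_y = 206.0 MPa, ρ = 2810 kg/m³
  option R: σ_y = 62.50 MPa, ρ = 1200 kg/m³
  option V: σ_y = 69.80 MPa, ρ = 1150 kg/m³
  option X: M = 20.1×10⁻³
  option V: M = 14.7×10⁻³
  option R: M = 13.1×10⁻³
  option L: M = 12.4×10⁻³
Option X has the largest M.

option X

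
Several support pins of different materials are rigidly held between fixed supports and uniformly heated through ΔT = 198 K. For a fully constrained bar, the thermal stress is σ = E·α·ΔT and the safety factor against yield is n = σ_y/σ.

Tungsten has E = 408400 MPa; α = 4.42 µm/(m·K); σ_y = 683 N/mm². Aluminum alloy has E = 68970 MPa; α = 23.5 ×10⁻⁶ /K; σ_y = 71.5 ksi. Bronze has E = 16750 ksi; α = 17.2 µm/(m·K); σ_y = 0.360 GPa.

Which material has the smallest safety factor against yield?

Per material, after unit conversion:
  tungsten: E = 408.4, α = 4.42, σ_y = 683.0 → σ = 357 MPa, n = 1.91
  aluminum alloy: E = 68.97, α = 23.5, σ_y = 493.0 → σ = 321 MPa, n = 1.54
  bronze: E = 115.5, α = 17.2, σ_y = 360.0 → σ = 393 MPa, n = 0.915
Bronze has the lowest safety factor, n = 0.915.

bronze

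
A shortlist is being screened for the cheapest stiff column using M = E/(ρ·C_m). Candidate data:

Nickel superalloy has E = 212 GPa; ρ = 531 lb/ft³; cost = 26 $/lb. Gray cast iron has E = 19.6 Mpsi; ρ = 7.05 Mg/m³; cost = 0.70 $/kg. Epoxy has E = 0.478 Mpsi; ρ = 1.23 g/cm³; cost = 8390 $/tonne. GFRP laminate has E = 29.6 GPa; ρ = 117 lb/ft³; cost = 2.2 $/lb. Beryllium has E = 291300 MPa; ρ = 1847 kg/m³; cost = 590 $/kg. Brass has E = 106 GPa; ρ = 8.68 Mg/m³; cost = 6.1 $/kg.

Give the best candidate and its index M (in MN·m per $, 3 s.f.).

Normalizing units and computing the index:
  nickel superalloy: E = 212.0 GPa, ρ = 8506 kg/m³, cost = 57.32 $/kg
  gray cast iron: E = 135.1 GPa, ρ = 7050 kg/m³, cost = 0.7000 $/kg
  epoxy: E = 3.296 GPa, ρ = 1230 kg/m³, cost = 8.390 $/kg
  GFRP laminate: E = 29.60 GPa, ρ = 1874 kg/m³, cost = 4.850 $/kg
  beryllium: E = 291.3 GPa, ρ = 1847 kg/m³, cost = 590.0 $/kg
  brass: E = 106.0 GPa, ρ = 8680 kg/m³, cost = 6.100 $/kg
  gray cast iron: M = 27.4 MN·m per $
  GFRP laminate: M = 3.26 MN·m per $
  brass: M = 2.00 MN·m per $
  nickel superalloy: M = 0.435 MN·m per $
  epoxy: M = 0.319 MN·m per $
  beryllium: M = 0.267 MN·m per $
Highest index: gray cast iron.

gray cast iron, M = 27.4 MN·m per $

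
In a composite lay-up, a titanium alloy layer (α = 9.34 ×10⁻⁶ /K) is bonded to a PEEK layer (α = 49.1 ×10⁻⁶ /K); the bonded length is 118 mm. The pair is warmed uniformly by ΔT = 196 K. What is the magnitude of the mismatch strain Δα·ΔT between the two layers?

7.79×10⁻³

Δα = |9.34 − 49.1|×10⁻⁶/K = 39.8×10⁻⁶/K.
Mismatch strain = Δα·ΔT = 39.8×10⁻⁶ × 196.0 = 7.79×10⁻³.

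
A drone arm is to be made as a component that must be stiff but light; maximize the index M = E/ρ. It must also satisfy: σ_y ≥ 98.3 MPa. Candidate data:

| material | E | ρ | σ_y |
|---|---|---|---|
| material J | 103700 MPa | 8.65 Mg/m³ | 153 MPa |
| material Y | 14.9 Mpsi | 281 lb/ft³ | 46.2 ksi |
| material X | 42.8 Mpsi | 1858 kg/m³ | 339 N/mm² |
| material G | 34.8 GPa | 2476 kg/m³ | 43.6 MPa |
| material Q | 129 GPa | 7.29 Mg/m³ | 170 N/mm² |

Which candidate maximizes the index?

material X

Screen on constraints: σ_y ≥ 98.3 MPa. Survivors: material J, material Y, material X, material Q.
Convert each candidate to consistent units, then evaluate M:
  material J: E = 103.7 GPa, ρ = 8650 kg/m³
  material Y: E = 102.7 GPa, ρ = 4501 kg/m³
  material X: E = 295.1 GPa, ρ = 1858 kg/m³
  material Q: E = 129.0 GPa, ρ = 7290 kg/m³
  material X: M = 159 MN·m/kg
  material Y: M = 22.8 MN·m/kg
  material Q: M = 17.7 MN·m/kg
  material J: M = 12.0 MN·m/kg
Highest index: material X.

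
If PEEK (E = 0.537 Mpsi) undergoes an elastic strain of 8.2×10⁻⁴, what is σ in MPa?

3.04 MPa

E = 0.537 Mpsi = 3.702 GPa.
σ = E·ε = 3702 MPa × 8.2×10⁻⁴ = 3.04 MPa.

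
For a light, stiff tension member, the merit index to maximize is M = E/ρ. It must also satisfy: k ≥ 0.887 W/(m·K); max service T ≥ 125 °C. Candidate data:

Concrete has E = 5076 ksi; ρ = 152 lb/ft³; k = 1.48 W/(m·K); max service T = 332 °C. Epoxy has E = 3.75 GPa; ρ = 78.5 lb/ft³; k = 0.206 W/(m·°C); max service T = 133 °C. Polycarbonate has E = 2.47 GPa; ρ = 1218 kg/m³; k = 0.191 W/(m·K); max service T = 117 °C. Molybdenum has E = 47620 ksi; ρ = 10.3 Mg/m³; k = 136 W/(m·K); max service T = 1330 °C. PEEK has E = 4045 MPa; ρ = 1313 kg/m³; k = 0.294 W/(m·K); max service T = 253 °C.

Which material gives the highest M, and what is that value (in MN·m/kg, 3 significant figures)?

molybdenum, M = 31.9 MN·m/kg

Screen on constraints: k ≥ 0.887 W/(m·K); max service T ≥ 125 °C. Survivors: concrete, molybdenum.
Convert each candidate to consistent units, then evaluate M:
  concrete: E = 35.00 GPa, ρ = 2435 kg/m³
  molybdenum: E = 328.3 GPa, ρ = 10300 kg/m³
  molybdenum: M = 31.9 MN·m/kg
  concrete: M = 14.4 MN·m/kg
The maximum is for molybdenum.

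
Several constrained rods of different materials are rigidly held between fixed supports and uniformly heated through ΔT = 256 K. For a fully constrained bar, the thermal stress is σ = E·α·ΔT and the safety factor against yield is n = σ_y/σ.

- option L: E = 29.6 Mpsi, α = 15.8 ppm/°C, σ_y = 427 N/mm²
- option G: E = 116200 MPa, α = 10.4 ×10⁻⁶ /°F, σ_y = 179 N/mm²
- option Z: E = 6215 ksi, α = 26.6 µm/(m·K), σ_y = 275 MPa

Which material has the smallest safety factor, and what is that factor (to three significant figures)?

option G, n = 0.321

With everything in SI (GPa, ×10⁻⁶/K, MPa):
  option L: E = 204.1, α = 15.8, σ_y = 427.0 → σ = 825 MPa, n = 0.517
  option G: E = 116.2, α = 18.7, σ_y = 179.0 → σ = 557 MPa, n = 0.321
  option Z: E = 42.85, α = 26.6, σ_y = 275.0 → σ = 292 MPa, n = 0.942
Smallest n: option G with n = 0.321.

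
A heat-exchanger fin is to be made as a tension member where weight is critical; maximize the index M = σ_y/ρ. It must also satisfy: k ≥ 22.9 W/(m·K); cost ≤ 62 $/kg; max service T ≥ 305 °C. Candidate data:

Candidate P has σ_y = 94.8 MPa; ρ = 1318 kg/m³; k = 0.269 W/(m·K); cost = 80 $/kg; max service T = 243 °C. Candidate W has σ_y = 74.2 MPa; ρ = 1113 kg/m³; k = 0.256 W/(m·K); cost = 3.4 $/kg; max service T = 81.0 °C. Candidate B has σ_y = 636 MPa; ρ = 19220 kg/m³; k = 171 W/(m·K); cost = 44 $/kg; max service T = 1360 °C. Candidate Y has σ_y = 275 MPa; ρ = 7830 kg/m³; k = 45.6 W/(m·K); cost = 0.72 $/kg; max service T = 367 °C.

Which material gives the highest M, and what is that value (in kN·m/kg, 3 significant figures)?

Screen on constraints: k ≥ 22.9 W/(m·K); cost ≤ 62 $/kg; max service T ≥ 305 °C. Survivors: candidate B, candidate Y.
Evaluate M for each candidate:
  candidate Y: M = 35.1 kN·m/kg
  candidate B: M = 33.1 kN·m/kg
Candidate Y has the largest M.

candidate Y, M = 35.1 kN·m/kg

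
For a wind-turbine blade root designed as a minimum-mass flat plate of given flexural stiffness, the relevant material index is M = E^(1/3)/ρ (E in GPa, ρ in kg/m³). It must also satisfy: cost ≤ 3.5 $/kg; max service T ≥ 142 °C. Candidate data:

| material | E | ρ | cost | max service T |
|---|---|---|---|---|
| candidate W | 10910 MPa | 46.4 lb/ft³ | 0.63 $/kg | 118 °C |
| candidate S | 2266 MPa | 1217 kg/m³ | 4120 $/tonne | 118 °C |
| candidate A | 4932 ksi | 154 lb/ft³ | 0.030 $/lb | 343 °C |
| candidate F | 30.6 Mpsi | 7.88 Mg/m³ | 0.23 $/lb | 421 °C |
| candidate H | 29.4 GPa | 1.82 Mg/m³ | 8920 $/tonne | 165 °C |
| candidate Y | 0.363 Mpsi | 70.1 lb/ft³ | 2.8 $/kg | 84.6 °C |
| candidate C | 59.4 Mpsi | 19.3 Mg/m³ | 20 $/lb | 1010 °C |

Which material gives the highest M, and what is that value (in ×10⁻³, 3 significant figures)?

Screen on constraints: cost ≤ 3.5 $/kg; max service T ≥ 142 °C. Survivors: candidate A, candidate F.
Convert each candidate to consistent units, then evaluate M:
  candidate A: E = 34.00 GPa, ρ = 2467 kg/m³
  candidate F: E = 211.0 GPa, ρ = 7880 kg/m³
  candidate A: M = 1.31×10⁻³
  candidate F: M = 0.755×10⁻³
Candidate A ranks first.

candidate A, M = 1.31×10⁻³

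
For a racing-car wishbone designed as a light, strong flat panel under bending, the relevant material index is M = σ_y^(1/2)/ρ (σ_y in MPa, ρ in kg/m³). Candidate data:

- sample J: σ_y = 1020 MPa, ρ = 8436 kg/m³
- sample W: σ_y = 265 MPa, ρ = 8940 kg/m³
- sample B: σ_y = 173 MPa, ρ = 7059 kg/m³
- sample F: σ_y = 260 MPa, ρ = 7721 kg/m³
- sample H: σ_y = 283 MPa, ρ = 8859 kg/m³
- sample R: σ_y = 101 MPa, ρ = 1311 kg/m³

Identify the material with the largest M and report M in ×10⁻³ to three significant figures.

sample R, M = 7.67×10⁻³

Evaluate M for each candidate:
  sample R: M = 7.67×10⁻³
  sample J: M = 3.79×10⁻³
  sample F: M = 2.09×10⁻³
  sample H: M = 1.90×10⁻³
  sample B: M = 1.86×10⁻³
  sample W: M = 1.82×10⁻³
Sample R ranks first.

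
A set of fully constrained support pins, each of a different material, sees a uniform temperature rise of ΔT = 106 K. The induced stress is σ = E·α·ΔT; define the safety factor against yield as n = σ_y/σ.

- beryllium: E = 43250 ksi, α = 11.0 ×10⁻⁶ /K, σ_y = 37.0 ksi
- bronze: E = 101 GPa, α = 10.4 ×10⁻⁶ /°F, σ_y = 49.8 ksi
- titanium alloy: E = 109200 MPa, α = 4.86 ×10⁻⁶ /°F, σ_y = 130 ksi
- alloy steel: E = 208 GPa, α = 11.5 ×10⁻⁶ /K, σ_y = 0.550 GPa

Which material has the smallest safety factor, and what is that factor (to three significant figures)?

In consistent units (E in GPa, α in ×10⁻⁶/K, σ_y in MPa):
  beryllium: E = 298.2, α = 11.0, σ_y = 255.1 → σ = 348 MPa, n = 0.734
  bronze: E = 101.0, α = 18.7, σ_y = 343.4 → σ = 200 MPa, n = 1.71
  titanium alloy: E = 109.2, α = 8.75, σ_y = 896.3 → σ = 101 MPa, n = 8.85
  alloy steel: E = 208.0, α = 11.5, σ_y = 550.0 → σ = 254 MPa, n = 2.17
The minimum is beryllium at n = 0.734.

beryllium, n = 0.734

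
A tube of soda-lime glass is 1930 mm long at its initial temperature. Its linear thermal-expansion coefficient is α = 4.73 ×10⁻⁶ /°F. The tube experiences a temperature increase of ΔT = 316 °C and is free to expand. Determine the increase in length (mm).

5.19 mm

Convert α: 4.73×10⁻⁶/°F × (9/5) = 8.51×10⁻⁶/K.
ΔL = α·L₀·ΔT = 8.51×10⁻⁶ × 1930 mm × 316.0 K = 5.19 mm.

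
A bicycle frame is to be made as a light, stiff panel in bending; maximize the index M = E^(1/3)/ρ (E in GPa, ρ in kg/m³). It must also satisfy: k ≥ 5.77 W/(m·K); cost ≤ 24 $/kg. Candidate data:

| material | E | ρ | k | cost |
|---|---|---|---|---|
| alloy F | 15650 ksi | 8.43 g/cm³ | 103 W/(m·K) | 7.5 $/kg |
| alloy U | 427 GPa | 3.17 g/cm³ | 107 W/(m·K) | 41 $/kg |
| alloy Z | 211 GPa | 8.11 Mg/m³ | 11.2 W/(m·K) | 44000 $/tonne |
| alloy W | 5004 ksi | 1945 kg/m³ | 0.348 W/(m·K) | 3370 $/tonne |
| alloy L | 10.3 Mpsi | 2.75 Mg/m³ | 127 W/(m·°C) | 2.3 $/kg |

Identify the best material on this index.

alloy L

Screen on constraints: k ≥ 5.77 W/(m·K); cost ≤ 24 $/kg. Survivors: alloy F, alloy L.
Putting every candidate on a common basis:
  alloy F: E = 107.9 GPa, ρ = 8430 kg/m³
  alloy L: E = 71.02 GPa, ρ = 2750 kg/m³
  alloy L: M = 1.51×10⁻³
  alloy F: M = 0.565×10⁻³
The maximum is for alloy L.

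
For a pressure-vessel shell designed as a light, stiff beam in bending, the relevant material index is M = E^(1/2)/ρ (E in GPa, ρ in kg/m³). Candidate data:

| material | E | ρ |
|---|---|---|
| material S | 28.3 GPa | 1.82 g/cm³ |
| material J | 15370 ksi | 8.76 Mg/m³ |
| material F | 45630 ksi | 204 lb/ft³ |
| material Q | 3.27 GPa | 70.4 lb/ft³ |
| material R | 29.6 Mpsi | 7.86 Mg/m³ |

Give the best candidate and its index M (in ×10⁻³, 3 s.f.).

In SI units:
  material S: E = 28.30 GPa, ρ = 1820 kg/m³
  material J: E = 106.0 GPa, ρ = 8760 kg/m³
  material F: E = 314.6 GPa, ρ = 3268 kg/m³
  material Q: E = 3.270 GPa, ρ = 1128 kg/m³
  material R: E = 204.1 GPa, ρ = 7860 kg/m³
  material F: M = 5.43×10⁻³
  material S: M = 2.92×10⁻³
  material R: M = 1.82×10⁻³
  material Q: M = 1.60×10⁻³
  material J: M = 1.18×10⁻³
Material F has the largest M.

material F, M = 5.43×10⁻³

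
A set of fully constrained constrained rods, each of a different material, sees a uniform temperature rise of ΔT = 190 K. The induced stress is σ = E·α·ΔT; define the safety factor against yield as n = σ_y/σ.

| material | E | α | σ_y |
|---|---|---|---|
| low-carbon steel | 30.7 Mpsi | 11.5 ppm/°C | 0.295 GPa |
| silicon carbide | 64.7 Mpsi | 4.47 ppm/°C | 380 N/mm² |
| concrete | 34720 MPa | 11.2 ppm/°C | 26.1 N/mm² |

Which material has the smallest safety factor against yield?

concrete

Per material, after unit conversion:
  low-carbon steel: E = 211.7, α = 11.5, σ_y = 295.0 → σ = 462 MPa, n = 0.638
  silicon carbide: E = 446.1, α = 4.47, σ_y = 380.0 → σ = 379 MPa, n = 1.00
  concrete: E = 34.72, α = 11.2, σ_y = 26.10 → σ = 73.9 MPa, n = 0.353
Concrete has the lowest safety factor, n = 0.353.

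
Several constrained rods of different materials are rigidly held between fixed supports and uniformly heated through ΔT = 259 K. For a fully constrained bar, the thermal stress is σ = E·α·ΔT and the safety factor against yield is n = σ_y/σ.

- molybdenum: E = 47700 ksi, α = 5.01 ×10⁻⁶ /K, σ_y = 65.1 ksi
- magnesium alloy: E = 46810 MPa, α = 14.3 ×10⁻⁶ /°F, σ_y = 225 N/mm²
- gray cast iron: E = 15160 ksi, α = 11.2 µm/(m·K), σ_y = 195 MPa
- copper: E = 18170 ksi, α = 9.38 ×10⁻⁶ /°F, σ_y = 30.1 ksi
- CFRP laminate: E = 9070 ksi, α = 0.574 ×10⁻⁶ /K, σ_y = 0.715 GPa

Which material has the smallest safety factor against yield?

copper

With everything in SI (GPa, ×10⁻⁶/K, MPa):
  molybdenum: E = 328.9, α = 5.01, σ_y = 448.8 → σ = 427 MPa, n = 1.05
  magnesium alloy: E = 46.81, α = 25.7, σ_y = 225.0 → σ = 312 MPa, n = 0.721
  gray cast iron: E = 104.5, α = 11.2, σ_y = 195.0 → σ = 303 MPa, n = 0.643
  copper: E = 125.3, α = 16.9, σ_y = 207.5 → σ = 548 MPa, n = 0.379
  CFRP laminate: E = 62.54, α = 0.574, σ_y = 715.0 → σ = 9.30 MPa, n = 76.9
Smallest n: copper with n = 0.379.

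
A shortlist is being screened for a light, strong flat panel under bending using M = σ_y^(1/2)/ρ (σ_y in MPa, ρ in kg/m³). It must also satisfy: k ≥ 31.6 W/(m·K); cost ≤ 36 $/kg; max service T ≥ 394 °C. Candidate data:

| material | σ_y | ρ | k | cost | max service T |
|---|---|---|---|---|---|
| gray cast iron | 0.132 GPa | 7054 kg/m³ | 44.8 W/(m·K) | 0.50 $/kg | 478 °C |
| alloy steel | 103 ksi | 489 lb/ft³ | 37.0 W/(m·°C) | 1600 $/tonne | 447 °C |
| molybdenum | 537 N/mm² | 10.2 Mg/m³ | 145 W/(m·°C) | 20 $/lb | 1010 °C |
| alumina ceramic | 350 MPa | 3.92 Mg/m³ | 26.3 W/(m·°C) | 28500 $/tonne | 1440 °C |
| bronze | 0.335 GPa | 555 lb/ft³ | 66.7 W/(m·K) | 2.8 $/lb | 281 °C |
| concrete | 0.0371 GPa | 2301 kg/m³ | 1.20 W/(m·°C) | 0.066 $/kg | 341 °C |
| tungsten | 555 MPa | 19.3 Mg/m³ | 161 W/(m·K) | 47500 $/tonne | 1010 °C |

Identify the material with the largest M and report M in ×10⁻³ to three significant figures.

Screen on constraints: k ≥ 31.6 W/(m·K); cost ≤ 36 $/kg; max service T ≥ 394 °C. Survivors: gray cast iron, alloy steel.
Convert each candidate to consistent units, then evaluate M:
  gray cast iron: σ_y = 132.0 MPa, ρ = 7054 kg/m³
  alloy steel: σ_y = 710.2 MPa, ρ = 7833 kg/m³
  alloy steel: M = 3.40×10⁻³
  gray cast iron: M = 1.63×10⁻³
Alloy steel has the largest M.

alloy steel, M = 3.40×10⁻³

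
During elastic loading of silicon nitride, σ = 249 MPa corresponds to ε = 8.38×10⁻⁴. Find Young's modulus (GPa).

E = σ/ε = 249 MPa / 8.38×10⁻⁴ = 297100 MPa = 297 GPa.

297 GPa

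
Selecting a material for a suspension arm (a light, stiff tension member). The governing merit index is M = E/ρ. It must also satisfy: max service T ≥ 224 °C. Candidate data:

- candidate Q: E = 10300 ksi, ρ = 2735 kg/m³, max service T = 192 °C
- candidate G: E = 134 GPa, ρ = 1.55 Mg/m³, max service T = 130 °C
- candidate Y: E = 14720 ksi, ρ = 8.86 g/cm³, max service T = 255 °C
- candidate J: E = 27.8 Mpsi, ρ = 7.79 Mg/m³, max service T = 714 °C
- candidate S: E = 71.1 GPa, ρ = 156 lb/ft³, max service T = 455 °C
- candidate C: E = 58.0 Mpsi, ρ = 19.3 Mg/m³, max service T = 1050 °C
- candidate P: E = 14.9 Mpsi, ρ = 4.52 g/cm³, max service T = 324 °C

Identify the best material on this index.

candidate S

Screen on constraints: max service T ≥ 224 °C. Survivors: candidate Y, candidate J, candidate S, candidate C, candidate P.
After converting to SI:
  candidate Y: E = 101.5 GPa, ρ = 8860 kg/m³
  candidate J: E = 191.7 GPa, ρ = 7790 kg/m³
  candidate S: E = 71.10 GPa, ρ = 2499 kg/m³
  candidate C: E = 399.9 GPa, ρ = 19300 kg/m³
  candidate P: E = 102.7 GPa, ρ = 4520 kg/m³
  candidate S: M = 28.5 MN·m/kg
  candidate J: M = 24.6 MN·m/kg
  candidate P: M = 22.7 MN·m/kg
  candidate C: M = 20.7 MN·m/kg
  candidate Y: M = 11.5 MN·m/kg
Candidate S ranks first.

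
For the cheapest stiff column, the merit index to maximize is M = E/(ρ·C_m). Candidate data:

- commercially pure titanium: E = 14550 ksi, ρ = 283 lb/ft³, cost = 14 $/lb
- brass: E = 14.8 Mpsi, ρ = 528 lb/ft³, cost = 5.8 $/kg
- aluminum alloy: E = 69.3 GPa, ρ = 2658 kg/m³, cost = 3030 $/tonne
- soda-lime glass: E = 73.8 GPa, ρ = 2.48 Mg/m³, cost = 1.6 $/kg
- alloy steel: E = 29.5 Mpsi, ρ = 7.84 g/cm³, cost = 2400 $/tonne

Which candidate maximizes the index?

soda-lime glass

Putting every candidate on a common basis:
  commercially pure titanium: E = 100.3 GPa, ρ = 4533 kg/m³, cost = 30.86 $/kg
  brass: E = 102.0 GPa, ρ = 8458 kg/m³, cost = 5.800 $/kg
  aluminum alloy: E = 69.30 GPa, ρ = 2658 kg/m³, cost = 3.030 $/kg
  soda-lime glass: E = 73.80 GPa, ρ = 2480 kg/m³, cost = 1.600 $/kg
  alloy steel: E = 203.4 GPa, ρ = 7840 kg/m³, cost = 2.400 $/kg
  soda-lime glass: M = 18.6 MN·m per $
  alloy steel: M = 10.8 MN·m per $
  aluminum alloy: M = 8.60 MN·m per $
  brass: M = 2.08 MN·m per $
  commercially pure titanium: M = 0.717 MN·m per $
Soda-lime glass has the largest M.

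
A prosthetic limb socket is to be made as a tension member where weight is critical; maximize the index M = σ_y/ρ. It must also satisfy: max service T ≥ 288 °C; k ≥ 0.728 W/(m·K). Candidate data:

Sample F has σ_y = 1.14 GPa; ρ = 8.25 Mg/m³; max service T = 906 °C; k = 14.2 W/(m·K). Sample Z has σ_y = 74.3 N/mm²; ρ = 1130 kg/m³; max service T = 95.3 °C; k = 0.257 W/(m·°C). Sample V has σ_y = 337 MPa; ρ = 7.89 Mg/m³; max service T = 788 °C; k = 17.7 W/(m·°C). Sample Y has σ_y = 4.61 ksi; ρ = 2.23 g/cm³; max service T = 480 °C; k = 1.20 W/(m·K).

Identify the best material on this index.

sample F

Screen on constraints: max service T ≥ 288 °C; k ≥ 0.728 W/(m·K). Survivors: sample F, sample V, sample Y.
Normalizing units and computing the index:
  sample F: σ_y = 1140 MPa, ρ = 8250 kg/m³
  sample V: σ_y = 337.0 MPa, ρ = 7890 kg/m³
  sample Y: σ_y = 31.78 MPa, ρ = 2230 kg/m³
  sample F: M = 138 kN·m/kg
  sample V: M = 42.7 kN·m/kg
  sample Y: M = 14.3 kN·m/kg
Sample F has the largest M.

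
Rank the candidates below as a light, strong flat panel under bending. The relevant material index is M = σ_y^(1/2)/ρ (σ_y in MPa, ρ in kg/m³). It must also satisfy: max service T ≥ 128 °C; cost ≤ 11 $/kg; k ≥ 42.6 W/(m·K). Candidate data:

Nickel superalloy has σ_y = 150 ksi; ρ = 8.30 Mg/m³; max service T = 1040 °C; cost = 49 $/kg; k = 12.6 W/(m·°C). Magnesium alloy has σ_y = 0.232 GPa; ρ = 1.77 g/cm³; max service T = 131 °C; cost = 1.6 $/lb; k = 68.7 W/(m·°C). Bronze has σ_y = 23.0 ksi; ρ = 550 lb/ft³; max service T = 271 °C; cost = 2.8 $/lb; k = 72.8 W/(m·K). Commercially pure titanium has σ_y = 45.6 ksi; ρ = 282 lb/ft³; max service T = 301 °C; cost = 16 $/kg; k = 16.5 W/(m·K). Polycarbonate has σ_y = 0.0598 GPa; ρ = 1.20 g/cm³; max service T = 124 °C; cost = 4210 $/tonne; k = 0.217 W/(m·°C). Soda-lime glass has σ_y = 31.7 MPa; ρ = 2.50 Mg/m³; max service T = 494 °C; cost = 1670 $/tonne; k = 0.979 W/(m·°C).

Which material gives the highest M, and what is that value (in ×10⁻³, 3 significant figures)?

magnesium alloy, M = 8.61×10⁻³

Screen on constraints: max service T ≥ 128 °C; cost ≤ 11 $/kg; k ≥ 42.6 W/(m·K). Survivors: magnesium alloy, bronze.
Putting every candidate on a common basis:
  magnesium alloy: σ_y = 232.0 MPa, ρ = 1770 kg/m³
  bronze: σ_y = 158.6 MPa, ρ = 8810 kg/m³
  magnesium alloy: M = 8.61×10⁻³
  bronze: M = 1.43×10⁻³
Magnesium alloy has the largest M.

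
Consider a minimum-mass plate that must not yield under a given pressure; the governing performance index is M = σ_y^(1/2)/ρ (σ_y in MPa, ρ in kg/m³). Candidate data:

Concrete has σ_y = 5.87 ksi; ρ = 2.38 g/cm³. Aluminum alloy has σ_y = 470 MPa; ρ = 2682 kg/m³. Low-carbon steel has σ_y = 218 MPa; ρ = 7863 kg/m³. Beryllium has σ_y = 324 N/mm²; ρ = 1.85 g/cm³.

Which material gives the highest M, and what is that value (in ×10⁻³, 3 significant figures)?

beryllium, M = 9.73×10⁻³

After converting to SI:
  concrete: σ_y = 40.47 MPa, ρ = 2380 kg/m³
  aluminum alloy: σ_y = 470.0 MPa, ρ = 2682 kg/m³
  low-carbon steel: σ_y = 218.0 MPa, ρ = 7863 kg/m³
  beryllium: σ_y = 324.0 MPa, ρ = 1850 kg/m³
  beryllium: M = 9.73×10⁻³
  aluminum alloy: M = 8.08×10⁻³
  concrete: M = 2.67×10⁻³
  low-carbon steel: M = 1.88×10⁻³
Beryllium ranks first.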